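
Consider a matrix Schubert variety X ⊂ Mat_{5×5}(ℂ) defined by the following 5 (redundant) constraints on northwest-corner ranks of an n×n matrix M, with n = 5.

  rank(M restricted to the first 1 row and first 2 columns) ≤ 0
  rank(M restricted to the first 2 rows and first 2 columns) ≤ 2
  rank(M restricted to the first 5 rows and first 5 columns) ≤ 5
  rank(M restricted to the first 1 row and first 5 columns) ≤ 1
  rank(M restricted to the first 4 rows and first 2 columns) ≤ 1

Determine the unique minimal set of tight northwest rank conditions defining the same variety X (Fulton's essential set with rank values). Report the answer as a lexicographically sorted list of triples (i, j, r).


Computing R[i][j] = min implied NW-rank bound (n=5, 5 conditions):

  row 1: 0  0  1  1  1
  row 2: 1  1  2  2  2
  row 3: 1  1  2  3  3
  row 4: 1  1  2  3  4
  row 5: 1  2  3  4  5

reading off 1-entries of Δ²R: w = (3, 1, 4, 5, 2).

2 SE-corners of the 4-cell Rothe diagram give Ess(w):

[(1, 2, 0), (4, 2, 1)]


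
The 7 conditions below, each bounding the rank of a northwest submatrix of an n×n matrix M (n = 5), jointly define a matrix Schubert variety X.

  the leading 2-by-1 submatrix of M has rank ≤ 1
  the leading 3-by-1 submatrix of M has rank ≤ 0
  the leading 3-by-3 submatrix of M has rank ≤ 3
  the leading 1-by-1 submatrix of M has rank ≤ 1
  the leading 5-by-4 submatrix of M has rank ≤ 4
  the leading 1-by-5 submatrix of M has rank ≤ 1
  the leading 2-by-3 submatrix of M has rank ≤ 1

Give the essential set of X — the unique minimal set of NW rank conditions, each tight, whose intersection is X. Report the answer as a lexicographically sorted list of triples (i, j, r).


Reconstructing r_w from the 7 given conditions:

  R[1]: 0 | 1 | 1 | 1 | 1
  R[2]: 0 | 1 | 1 | 2 | 2
  R[3]: 0 | 1 | 2 | 3 | 3
  R[4]: 1 | 2 | 3 | 4 | 4
  R[5]: 1 | 2 | 3 | 4 | 5

reading off 1-entries of Δ²R: w = (2, 4, 3, 1, 5).

Rothe diagram D(w) (4 cells), 2 SE-corners (essential conditions):

[(2, 3, 1), (3, 1, 0)]


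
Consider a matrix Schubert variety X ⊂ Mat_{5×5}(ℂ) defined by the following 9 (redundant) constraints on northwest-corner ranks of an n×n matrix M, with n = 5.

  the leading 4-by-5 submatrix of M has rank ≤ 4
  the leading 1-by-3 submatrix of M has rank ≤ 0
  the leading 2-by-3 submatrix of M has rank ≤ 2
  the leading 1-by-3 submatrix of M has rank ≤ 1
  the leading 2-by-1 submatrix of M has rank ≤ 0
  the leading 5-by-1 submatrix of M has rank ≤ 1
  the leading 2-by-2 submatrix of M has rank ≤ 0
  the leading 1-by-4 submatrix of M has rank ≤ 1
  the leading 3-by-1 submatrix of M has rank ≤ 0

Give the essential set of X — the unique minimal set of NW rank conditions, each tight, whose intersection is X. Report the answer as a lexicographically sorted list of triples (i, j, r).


Propagating the 9 rank bounds to every northwest block:

  0 0 0 1 1
  0 0 1 2 2
  0 1 2 3 3
  1 2 3 4 4
  1 2 3 4 5

hence w(1..5) = (4, 3, 2, 1, 5).

D(w) has 6 cells with 3 SE-corners; essential set:

[(1, 3, 0), (2, 2, 0), (3, 1, 0)]


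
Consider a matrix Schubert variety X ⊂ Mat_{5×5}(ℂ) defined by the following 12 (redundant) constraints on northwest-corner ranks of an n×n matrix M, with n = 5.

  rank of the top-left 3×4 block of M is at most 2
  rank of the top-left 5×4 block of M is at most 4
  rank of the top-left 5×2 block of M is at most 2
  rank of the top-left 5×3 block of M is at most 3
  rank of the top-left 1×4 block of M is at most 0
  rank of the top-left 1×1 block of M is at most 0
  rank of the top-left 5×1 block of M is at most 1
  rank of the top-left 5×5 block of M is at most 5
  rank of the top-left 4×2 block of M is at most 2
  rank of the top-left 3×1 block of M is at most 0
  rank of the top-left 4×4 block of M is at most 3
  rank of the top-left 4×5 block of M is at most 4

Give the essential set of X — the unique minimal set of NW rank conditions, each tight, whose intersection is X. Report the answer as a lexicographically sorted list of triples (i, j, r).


Recovering R(i,j) via the rank-extension bound from the 12 conditions:

  row 1: 0, 0, 0, 0, 1
  row 2: 0, 1, 1, 1, 2
  row 3: 0, 1, 2, 2, 3
  row 4: 1, 2, 3, 3, 4
  row 5: 1, 2, 3, 4, 5

hence w(1..5) = (5, 2, 3, 1, 4).

ℓ(w)=6; the 2 essential cells (i,j,r):

[(1, 4, 0), (3, 1, 0)]


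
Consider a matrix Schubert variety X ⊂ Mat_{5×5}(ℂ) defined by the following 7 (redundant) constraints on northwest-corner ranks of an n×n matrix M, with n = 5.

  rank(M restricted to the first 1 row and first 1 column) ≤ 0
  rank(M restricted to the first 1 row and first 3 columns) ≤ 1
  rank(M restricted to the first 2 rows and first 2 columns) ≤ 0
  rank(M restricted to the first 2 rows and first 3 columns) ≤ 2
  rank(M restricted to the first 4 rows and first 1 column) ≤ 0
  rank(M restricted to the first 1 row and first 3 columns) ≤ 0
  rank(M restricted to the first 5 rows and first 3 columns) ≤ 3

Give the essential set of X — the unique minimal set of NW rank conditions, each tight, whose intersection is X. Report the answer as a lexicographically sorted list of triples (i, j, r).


The tightest implied rank at each (i,j), from the 7 conditions:

  R[1]: 0 | 0 | 0 | 1 | 1
  R[2]: 0 | 0 | 1 | 2 | 2
  R[3]: 0 | 1 | 2 | 3 | 3
  R[4]: 0 | 1 | 2 | 3 | 4
  R[5]: 1 | 2 | 3 | 4 | 5

giving w = (4, 3, 2, 5, 1) via Δ²R.

Fulton essential set (3 of the 7 Rothe cells):

[(1, 3, 0), (2, 2, 0), (4, 1, 0)]


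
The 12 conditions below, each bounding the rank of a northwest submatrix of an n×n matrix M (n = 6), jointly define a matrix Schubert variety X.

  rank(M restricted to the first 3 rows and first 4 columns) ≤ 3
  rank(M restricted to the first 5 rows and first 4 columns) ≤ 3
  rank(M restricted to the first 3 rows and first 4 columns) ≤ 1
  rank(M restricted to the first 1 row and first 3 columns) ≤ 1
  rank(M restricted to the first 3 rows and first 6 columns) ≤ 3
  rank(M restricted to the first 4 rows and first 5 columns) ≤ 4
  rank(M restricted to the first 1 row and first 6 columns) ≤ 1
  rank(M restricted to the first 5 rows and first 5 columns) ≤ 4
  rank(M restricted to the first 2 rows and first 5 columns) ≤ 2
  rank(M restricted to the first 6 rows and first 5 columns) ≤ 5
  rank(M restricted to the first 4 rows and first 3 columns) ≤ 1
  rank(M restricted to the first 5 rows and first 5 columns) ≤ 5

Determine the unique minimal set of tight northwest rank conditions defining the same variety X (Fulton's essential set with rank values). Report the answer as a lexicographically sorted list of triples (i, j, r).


The tightest implied rank at each (i,j), from the 12 conditions:

  R[1]: 1, 1, 1, 1, 1, 1
  R[2]: 1, 1, 1, 1, 2, 2
  R[3]: 1, 1, 1, 1, 2, 3
  R[4]: 1, 1, 1, 2, 3, 4
  R[5]: 1, 2, 2, 3, 4, 5
  R[6]: 1, 2, 3, 4, 5, 6

reading off 1-entries of Δ²R: w = (1, 5, 6, 4, 2, 3).

2 SE-corners of the 8-cell Rothe diagram give Ess(w):

[(3, 4, 1), (4, 3, 1)]


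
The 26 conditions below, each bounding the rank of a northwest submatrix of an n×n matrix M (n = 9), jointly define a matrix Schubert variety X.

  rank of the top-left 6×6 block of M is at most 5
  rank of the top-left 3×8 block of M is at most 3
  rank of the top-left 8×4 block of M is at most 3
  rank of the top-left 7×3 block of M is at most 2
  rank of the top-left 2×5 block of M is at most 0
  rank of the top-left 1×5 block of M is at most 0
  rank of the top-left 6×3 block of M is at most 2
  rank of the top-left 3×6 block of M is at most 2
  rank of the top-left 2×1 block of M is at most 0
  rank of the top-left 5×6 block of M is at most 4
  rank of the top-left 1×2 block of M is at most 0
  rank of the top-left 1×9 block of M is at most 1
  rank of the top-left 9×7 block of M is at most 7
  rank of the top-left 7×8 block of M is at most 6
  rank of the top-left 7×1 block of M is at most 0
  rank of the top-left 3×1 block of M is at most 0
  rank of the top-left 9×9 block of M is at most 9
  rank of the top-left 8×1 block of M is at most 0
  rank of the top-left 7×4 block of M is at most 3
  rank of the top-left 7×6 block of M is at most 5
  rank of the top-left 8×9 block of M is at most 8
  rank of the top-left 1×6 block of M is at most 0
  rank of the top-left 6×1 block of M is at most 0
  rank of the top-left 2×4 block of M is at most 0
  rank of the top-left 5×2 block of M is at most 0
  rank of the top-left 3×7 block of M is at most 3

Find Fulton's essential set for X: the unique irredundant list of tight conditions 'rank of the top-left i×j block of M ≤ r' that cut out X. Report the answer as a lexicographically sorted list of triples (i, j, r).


Recovering R(i,j) via the rank-extension bound from the 26 conditions:

  i=1: 0 | 0 | 0 | 0 | 0 | 0 | 1 | 1 | 1
  i=2: 0 | 0 | 0 | 0 | 0 | 1 | 2 | 2 | 2
  i=3: 0 | 0 | 1 | 1 | 1 | 2 | 3 | 3 | 3
  i=4: 0 | 0 | 1 | 2 | 2 | 3 | 4 | 4 | 4
  i=5: 0 | 0 | 1 | 2 | 3 | 4 | 5 | 5 | 5
  i=6: 0 | 1 | 2 | 3 | 4 | 5 | 6 | 6 | 6
  i=7: 0 | 1 | 2 | 3 | 4 | 5 | 6 | 6 | 7
  i=8: 0 | 1 | 2 | 3 | 4 | 5 | 6 | 7 | 8
  i=9: 1 | 2 | 3 | 4 | 5 | 6 | 7 | 8 | 9

hence w(1..9) = (7, 6, 3, 4, 5, 2, 9, 8, 1).

Rothe diagram D(w) (21 cells), 5 SE-corners (essential conditions):

[(1, 6, 0), (2, 5, 0), (5, 2, 0), (7, 8, 6), (8, 1, 0)]


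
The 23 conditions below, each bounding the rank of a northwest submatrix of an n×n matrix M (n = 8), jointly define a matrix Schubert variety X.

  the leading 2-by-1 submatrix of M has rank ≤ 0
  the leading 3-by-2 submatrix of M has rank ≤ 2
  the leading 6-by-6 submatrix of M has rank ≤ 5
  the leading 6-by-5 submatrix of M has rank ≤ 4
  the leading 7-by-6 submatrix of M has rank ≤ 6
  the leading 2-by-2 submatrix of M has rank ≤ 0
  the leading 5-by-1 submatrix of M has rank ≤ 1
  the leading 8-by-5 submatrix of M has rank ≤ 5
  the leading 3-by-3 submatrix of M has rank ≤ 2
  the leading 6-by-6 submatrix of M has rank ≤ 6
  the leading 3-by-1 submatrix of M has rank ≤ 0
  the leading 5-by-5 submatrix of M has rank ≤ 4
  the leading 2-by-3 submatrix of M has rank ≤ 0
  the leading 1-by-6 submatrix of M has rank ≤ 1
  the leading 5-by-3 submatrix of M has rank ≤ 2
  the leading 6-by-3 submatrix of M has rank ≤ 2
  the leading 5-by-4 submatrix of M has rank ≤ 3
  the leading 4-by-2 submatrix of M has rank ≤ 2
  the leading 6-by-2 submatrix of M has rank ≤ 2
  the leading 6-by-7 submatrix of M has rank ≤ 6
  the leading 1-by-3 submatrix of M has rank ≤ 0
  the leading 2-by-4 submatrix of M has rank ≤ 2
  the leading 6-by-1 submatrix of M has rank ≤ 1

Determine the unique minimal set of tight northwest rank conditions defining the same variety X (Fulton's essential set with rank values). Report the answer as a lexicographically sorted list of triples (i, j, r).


Rank table r_w(8×8) implied by the 23 constraints:

  i=1: 0, 0, 0, 1, 1, 1, 1, 1
  i=2: 0, 0, 0, 1, 2, 2, 2, 2
  i=3: 0, 1, 1, 2, 3, 3, 3, 3
  i=4: 1, 2, 2, 3, 4, 4, 4, 4
  i=5: 1, 2, 2, 3, 4, 5, 5, 5
  i=6: 1, 2, 2, 3, 4, 5, 6, 6
  i=7: 1, 2, 3, 4, 5, 6, 7, 7
  i=8: 1, 2, 3, 4, 5, 6, 7, 8

hence w(1..8) = (4, 5, 2, 1, 6, 7, 3, 8).

|D(w)|=9, |Ess(w)|=3:

[(2, 3, 0), (3, 1, 0), (6, 3, 2)]


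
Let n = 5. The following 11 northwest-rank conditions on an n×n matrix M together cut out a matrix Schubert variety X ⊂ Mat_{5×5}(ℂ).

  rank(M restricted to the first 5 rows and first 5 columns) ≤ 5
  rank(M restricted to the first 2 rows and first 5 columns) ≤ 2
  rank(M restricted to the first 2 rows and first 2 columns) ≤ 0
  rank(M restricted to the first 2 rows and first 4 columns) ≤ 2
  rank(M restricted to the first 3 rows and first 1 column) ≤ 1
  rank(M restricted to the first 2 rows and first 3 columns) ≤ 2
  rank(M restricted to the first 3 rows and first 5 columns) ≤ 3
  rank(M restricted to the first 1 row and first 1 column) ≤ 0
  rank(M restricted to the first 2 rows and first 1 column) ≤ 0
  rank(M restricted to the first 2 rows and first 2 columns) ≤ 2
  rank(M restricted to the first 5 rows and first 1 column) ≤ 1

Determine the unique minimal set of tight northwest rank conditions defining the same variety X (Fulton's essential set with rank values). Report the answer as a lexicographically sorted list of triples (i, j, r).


Rank table r_w(5×5) implied by the 11 constraints:

  row 1: 0  0  1  1  1
  row 2: 0  0  1  2  2
  row 3: 1  1  2  3  3
  row 4: 1  2  3  4  4
  row 5: 1  2  3  4  5

hence w(1..5) = (3, 4, 1, 2, 5).

ℓ(w)=4; the 1 essential cell (i,j,r):

[(2, 2, 0)]


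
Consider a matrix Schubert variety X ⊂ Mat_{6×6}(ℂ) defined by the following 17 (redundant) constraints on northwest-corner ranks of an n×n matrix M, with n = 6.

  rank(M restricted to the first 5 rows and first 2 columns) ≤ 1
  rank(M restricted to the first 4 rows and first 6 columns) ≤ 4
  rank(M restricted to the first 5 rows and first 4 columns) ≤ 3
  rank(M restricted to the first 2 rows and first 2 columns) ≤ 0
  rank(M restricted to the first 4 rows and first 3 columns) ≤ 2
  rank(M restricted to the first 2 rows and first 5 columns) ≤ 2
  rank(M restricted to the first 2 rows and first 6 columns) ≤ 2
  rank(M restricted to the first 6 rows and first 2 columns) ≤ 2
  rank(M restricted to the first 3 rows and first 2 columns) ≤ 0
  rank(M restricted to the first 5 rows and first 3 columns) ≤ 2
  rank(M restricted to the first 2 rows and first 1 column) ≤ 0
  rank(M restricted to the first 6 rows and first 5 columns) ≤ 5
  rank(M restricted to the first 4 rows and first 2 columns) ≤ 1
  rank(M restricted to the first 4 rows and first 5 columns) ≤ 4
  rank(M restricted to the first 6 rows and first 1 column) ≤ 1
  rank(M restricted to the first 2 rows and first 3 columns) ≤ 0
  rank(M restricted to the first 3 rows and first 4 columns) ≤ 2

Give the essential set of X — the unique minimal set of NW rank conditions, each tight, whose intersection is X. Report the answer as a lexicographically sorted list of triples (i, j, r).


Reconstructing r_w from the 17 given conditions:

  i=1: 0 0 0 1 1 1
  i=2: 0 0 0 1 2 2
  i=3: 0 0 1 2 3 3
  i=4: 1 1 2 3 4 4
  i=5: 1 1 2 3 4 5
  i=6: 1 2 3 4 5 6

hence w(1..6) = (4, 5, 3, 1, 6, 2).

|D(w)|=9, |Ess(w)|=3:

[(2, 3, 0), (3, 2, 0), (5, 2, 1)]


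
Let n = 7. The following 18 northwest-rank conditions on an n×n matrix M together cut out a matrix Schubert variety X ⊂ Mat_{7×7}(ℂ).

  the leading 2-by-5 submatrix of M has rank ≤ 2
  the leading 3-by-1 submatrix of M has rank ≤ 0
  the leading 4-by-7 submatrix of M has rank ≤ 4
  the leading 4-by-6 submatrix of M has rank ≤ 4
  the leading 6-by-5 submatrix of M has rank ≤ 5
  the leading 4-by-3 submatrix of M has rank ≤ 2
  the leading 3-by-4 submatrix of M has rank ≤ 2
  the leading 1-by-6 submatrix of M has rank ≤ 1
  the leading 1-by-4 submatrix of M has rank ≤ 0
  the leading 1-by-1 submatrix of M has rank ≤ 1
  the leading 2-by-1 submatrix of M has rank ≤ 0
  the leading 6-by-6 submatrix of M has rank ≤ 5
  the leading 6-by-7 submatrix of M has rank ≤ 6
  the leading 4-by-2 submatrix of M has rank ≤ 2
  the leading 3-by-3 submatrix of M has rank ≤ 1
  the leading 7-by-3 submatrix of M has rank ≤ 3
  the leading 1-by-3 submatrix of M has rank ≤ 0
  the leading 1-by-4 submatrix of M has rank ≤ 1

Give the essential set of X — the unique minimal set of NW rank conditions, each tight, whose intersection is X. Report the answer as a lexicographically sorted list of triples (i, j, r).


The tightest implied rank at each (i,j), from the 18 conditions:

  row 1: 0 | 0 | 0 | 0 | 1 | 1 | 1
  row 2: 0 | 1 | 1 | 1 | 2 | 2 | 2
  row 3: 0 | 1 | 1 | 2 | 3 | 3 | 3
  row 4: 1 | 2 | 2 | 3 | 4 | 4 | 4
  row 5: 1 | 2 | 3 | 4 | 5 | 5 | 5
  row 6: 1 | 2 | 3 | 4 | 5 | 5 | 6
  row 7: 1 | 2 | 3 | 4 | 5 | 6 | 7

so w = (5, 2, 4, 1, 3, 7, 6).

ℓ(w)=8; the 4 essential cells (i,j,r):

[(1, 4, 0), (3, 1, 0), (3, 3, 1), (6, 6, 5)]


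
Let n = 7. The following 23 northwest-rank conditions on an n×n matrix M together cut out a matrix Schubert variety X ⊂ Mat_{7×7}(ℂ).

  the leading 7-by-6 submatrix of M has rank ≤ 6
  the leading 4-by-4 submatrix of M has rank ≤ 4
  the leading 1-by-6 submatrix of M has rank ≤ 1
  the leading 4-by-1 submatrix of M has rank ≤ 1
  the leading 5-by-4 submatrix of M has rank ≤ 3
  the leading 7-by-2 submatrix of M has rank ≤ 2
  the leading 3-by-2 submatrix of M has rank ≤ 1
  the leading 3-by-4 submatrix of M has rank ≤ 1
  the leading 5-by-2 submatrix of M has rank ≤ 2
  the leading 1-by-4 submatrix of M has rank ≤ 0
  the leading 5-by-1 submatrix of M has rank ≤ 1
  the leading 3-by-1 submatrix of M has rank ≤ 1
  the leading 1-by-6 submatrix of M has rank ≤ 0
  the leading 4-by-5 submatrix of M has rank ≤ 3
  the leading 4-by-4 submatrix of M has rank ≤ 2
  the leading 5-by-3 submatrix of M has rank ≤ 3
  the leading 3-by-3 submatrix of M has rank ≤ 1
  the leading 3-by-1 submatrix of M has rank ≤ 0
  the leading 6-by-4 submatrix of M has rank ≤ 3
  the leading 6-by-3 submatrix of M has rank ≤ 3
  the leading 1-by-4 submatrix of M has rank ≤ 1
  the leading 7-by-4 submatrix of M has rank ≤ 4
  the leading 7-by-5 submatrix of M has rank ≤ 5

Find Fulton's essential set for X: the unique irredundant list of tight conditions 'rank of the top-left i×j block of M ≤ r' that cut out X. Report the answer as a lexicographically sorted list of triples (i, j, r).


Recovering R(i,j) via the rank-extension bound from the 23 conditions:

  row 1: 0 0 0 0 0 0 1
  row 2: 0 1 1 1 1 1 2
  row 3: 0 1 1 1 2 2 3
  row 4: 1 2 2 2 3 3 4
  row 5: 1 2 3 3 4 4 5
  row 6: 1 2 3 3 4 5 6
  row 7: 1 2 3 4 5 6 7

reading off 1-entries of Δ²R: w = (7, 2, 5, 1, 3, 6, 4).

|D(w)|=11, |Ess(w)|=4:

[(1, 6, 0), (3, 1, 0), (3, 4, 1), (6, 4, 3)]


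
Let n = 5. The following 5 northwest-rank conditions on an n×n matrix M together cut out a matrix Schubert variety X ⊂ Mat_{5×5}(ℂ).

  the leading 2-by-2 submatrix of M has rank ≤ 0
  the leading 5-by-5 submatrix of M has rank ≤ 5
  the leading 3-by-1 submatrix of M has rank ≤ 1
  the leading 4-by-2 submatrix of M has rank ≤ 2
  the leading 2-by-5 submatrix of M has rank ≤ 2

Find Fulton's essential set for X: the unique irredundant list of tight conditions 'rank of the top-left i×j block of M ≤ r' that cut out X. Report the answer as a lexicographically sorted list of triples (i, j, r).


Propagating the 5 rank bounds to every northwest block:

  i=1: 0 | 0 | 1 | 1 | 1
  i=2: 0 | 0 | 1 | 2 | 2
  i=3: 1 | 1 | 2 | 3 | 3
  i=4: 1 | 2 | 3 | 4 | 4
  i=5: 1 | 2 | 3 | 4 | 5

giving w = (3, 4, 1, 2, 5) via Δ²R.

ℓ(w)=4; the 1 essential cell (i,j,r):

[(2, 2, 0)]


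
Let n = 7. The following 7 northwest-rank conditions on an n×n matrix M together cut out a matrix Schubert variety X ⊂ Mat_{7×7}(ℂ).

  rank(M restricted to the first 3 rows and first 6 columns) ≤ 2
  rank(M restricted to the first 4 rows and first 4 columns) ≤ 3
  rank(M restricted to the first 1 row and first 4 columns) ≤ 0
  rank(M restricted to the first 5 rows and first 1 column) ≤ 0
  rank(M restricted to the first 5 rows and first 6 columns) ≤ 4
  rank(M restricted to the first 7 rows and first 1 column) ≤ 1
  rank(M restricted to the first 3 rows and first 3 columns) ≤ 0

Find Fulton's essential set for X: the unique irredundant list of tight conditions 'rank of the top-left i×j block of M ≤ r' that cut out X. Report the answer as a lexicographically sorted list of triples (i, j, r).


Recovering R(i,j) via the rank-extension bound from the 7 conditions:

  R[1]: 0  0  0  0  1  1  1
  R[2]: 0  0  0  1  2  2  2
  R[3]: 0  0  0  1  2  2  3
  R[4]: 0  1  1  2  3  3  4
  R[5]: 0  1  2  3  4  4  5
  R[6]: 1  2  3  4  5  5  6
  R[7]: 1  2  3  4  5  6  7

hence w(1..7) = (5, 4, 7, 2, 3, 1, 6).

ℓ(w)=13; the 4 essential cells (i,j,r):

[(1, 4, 0), (3, 3, 0), (3, 6, 2), (5, 1, 0)]


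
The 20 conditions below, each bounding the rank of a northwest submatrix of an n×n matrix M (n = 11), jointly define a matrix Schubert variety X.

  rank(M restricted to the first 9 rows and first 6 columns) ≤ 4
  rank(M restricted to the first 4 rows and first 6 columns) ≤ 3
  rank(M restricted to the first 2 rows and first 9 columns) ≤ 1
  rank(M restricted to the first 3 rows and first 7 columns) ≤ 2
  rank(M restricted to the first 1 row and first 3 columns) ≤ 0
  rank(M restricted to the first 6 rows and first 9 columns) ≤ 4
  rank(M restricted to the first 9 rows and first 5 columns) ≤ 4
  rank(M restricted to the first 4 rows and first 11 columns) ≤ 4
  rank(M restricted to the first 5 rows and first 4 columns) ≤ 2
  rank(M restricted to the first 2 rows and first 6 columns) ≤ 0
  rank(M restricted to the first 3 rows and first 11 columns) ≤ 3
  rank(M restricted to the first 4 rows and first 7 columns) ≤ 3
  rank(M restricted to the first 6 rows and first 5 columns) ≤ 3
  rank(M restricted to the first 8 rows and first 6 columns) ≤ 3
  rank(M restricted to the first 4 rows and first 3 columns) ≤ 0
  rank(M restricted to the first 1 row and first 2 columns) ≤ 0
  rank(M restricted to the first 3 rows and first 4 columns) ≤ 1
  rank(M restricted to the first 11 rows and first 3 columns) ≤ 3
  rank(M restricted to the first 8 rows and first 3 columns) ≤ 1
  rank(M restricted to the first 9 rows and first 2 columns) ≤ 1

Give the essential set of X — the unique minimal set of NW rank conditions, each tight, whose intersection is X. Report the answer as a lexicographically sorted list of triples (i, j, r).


Propagating the 20 rank bounds to every northwest block:

  R[1]: 0 | 0 | 0 | 0 | 0 | 0 | 1 | 1 | 1 | 1 | 1
  R[2]: 0 | 0 | 0 | 0 | 0 | 0 | 1 | 1 | 1 | 2 | 2
  R[3]: 0 | 0 | 0 | 1 | 1 | 1 | 2 | 2 | 2 | 3 | 3
  R[4]: 0 | 0 | 0 | 1 | 2 | 2 | 3 | 3 | 3 | 4 | 4
  R[5]: 1 | 1 | 1 | 2 | 3 | 3 | 4 | 4 | 4 | 5 | 5
  R[6]: 1 | 1 | 1 | 2 | 3 | 3 | 4 | 4 | 4 | 5 | 6
  R[7]: 1 | 1 | 1 | 2 | 3 | 3 | 4 | 5 | 5 | 6 | 7
  R[8]: 1 | 1 | 1 | 2 | 3 | 3 | 4 | 5 | 6 | 7 | 8
  R[9]: 1 | 1 | 2 | 3 | 4 | 4 | 5 | 6 | 7 | 8 | 9
  R[10]: 1 | 2 | 3 | 4 | 5 | 5 | 6 | 7 | 8 | 9 | 10
  R[11]: 1 | 2 | 3 | 4 | 5 | 6 | 7 | 8 | 9 | 10 | 11

giving w = (7, 10, 4, 5, 1, 11, 8, 9, 3, 2, 6) via Δ²R.

D(w) has 32 cells with 7 SE-corners; essential set:

[(2, 6, 0), (2, 9, 1), (4, 3, 0), (6, 9, 4), (8, 3, 1), (8, 6, 3), (9, 2, 1)]


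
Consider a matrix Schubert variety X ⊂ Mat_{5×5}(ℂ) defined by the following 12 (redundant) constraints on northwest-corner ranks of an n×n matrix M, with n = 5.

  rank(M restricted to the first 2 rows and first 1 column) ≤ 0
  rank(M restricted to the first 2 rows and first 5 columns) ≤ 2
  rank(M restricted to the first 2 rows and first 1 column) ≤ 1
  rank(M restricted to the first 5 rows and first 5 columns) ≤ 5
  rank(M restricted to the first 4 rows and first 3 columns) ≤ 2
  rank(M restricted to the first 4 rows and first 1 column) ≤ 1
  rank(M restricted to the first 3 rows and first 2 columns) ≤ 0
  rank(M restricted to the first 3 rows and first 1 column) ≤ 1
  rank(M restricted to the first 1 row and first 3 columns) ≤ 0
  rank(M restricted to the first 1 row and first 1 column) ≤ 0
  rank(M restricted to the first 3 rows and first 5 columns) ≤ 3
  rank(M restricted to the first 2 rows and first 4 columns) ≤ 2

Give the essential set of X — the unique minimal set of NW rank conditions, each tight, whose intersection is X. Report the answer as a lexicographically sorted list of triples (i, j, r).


Computing R[i][j] = min implied NW-rank bound (n=5, 12 conditions):

  row 1: 0, 0, 0, 1, 1
  row 2: 0, 0, 1, 2, 2
  row 3: 0, 0, 1, 2, 3
  row 4: 1, 1, 2, 3, 4
  row 5: 1, 2, 3, 4, 5

reading off 1-entries of Δ²R: w = (4, 3, 5, 1, 2).

2 SE-corners of the 7-cell Rothe diagram give Ess(w):

[(1, 3, 0), (3, 2, 0)]


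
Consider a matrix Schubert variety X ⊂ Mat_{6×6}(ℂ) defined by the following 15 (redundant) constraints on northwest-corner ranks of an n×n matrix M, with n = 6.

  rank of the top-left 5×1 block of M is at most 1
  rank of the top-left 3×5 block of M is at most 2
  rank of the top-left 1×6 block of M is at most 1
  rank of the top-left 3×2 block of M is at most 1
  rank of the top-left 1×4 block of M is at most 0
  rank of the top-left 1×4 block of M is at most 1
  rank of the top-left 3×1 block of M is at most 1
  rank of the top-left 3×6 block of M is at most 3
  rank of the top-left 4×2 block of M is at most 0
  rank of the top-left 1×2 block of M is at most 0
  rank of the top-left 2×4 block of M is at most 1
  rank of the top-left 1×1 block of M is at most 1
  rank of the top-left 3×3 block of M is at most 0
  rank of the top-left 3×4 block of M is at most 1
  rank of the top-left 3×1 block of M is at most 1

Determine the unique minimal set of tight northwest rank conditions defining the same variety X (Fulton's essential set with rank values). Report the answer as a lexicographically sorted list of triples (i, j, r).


Propagating the 15 rank bounds to every northwest block:

  i=1: 0, 0, 0, 0, 1, 1
  i=2: 0, 0, 0, 1, 2, 2
  i=3: 0, 0, 0, 1, 2, 3
  i=4: 0, 0, 1, 2, 3, 4
  i=5: 1, 1, 2, 3, 4, 5
  i=6: 1, 2, 3, 4, 5, 6

hence w(1..6) = (5, 4, 6, 3, 1, 2).

ℓ(w)=12; the 3 essential cells (i,j,r):

[(1, 4, 0), (3, 3, 0), (4, 2, 0)]


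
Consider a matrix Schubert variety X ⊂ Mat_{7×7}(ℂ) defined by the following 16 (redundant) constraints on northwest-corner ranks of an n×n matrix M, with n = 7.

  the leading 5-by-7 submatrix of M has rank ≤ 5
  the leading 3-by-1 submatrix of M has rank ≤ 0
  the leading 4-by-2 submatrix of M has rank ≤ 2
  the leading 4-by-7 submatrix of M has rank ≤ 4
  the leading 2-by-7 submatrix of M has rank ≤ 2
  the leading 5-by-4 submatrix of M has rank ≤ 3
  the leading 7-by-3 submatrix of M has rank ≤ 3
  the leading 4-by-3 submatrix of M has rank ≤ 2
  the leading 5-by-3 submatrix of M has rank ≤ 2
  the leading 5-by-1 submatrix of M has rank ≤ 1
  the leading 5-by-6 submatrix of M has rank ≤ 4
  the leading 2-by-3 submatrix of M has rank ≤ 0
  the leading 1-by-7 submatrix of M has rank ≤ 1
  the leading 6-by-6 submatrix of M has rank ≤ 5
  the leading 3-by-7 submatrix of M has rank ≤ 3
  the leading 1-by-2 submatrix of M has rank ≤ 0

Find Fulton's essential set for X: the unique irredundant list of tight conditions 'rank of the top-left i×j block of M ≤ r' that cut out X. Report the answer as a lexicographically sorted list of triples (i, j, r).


Computing R[i][j] = min implied NW-rank bound (n=7, 16 conditions):

  0 0 0 1 1 1 1
  0 0 0 1 2 2 2
  0 1 1 2 3 3 3
  1 2 2 3 4 4 4
  1 2 2 3 4 4 5
  1 2 3 4 5 5 6
  1 2 3 4 5 6 7

hence w(1..7) = (4, 5, 2, 1, 7, 3, 6).

|D(w)|=9, |Ess(w)|=4:

[(2, 3, 0), (3, 1, 0), (5, 3, 2), (5, 6, 4)]


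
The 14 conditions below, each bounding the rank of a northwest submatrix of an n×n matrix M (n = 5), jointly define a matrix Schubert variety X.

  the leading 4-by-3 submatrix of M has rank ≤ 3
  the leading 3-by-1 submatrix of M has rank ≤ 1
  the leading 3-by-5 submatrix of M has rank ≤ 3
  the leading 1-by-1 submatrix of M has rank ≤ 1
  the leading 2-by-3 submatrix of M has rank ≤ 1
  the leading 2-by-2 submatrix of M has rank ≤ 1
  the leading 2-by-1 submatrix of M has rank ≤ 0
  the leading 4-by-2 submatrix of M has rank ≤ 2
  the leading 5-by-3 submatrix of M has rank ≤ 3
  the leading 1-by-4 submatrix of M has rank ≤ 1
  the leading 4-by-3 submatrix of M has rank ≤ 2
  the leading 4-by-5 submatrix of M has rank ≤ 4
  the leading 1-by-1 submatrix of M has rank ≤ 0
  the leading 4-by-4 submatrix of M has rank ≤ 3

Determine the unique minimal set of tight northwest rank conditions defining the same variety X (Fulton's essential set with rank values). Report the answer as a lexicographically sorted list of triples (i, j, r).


Rank table r_w(5×5) implied by the 14 constraints:

  0 | 1 | 1 | 1 | 1
  0 | 1 | 1 | 2 | 2
  1 | 2 | 2 | 3 | 3
  1 | 2 | 2 | 3 | 4
  1 | 2 | 3 | 4 | 5

giving w = (2, 4, 1, 5, 3) via Δ²R.

Fulton essential set (3 of the 4 Rothe cells):

[(2, 1, 0), (2, 3, 1), (4, 3, 2)]


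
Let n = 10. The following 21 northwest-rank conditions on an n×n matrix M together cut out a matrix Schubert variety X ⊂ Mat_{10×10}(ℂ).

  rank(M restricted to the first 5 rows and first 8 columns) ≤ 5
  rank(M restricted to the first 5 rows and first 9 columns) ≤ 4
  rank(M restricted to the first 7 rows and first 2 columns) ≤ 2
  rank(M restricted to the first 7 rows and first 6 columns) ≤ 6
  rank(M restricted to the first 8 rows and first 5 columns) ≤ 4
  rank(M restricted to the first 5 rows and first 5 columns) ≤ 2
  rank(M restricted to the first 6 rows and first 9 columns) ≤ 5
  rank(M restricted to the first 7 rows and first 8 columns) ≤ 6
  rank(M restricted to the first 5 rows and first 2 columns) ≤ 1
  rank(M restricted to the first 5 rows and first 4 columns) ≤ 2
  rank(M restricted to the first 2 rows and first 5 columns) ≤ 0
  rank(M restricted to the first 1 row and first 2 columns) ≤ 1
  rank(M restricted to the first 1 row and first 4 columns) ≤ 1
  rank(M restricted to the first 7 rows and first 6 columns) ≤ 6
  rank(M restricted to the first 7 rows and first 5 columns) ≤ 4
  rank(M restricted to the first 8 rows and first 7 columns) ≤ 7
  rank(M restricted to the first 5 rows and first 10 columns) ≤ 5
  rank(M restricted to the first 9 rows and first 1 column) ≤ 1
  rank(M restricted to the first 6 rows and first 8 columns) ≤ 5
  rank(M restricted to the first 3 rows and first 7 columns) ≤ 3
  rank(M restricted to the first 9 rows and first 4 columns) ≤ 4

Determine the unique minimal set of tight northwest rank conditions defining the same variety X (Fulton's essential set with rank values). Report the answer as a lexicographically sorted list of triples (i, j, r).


Recovering R(i,j) via the rank-extension bound from the 21 conditions:

  row 1: 0  0  0  0  0  1  1  1  1  1
  row 2: 0  0  0  0  0  1  2  2  2  2
  row 3: 1  1  1  1  1  2  3  3  3  3
  row 4: 1  1  2  2  2  3  4  4  4  4
  row 5: 1  1  2  2  2  3  4  4  4  5
  row 6: 1  2  3  3  3  4  5  5  5  6
  row 7: 1  2  3  4  4  5  6  6  6  7
  row 8: 1  2  3  4  4  5  6  7  7  8
  row 9: 1  2  3  4  5  6  7  8  8  9
  row 10: 1  2  3  4  5  6  7  8  9  10

second differences of R give the permutation w = (6, 7, 1, 3, 10, 2, 4, 8, 5, 9).

|D(w)|=17, |Ess(w)|=5:

[(2, 5, 0), (5, 2, 1), (5, 5, 2), (5, 9, 4), (8, 5, 4)]


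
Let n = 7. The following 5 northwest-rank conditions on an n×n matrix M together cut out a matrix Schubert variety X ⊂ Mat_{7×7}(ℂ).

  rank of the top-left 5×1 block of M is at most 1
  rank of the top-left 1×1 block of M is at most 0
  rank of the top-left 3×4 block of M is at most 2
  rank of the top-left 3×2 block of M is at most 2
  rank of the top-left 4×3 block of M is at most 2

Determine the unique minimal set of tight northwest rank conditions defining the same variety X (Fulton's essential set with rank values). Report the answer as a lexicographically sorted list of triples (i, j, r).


The tightest implied rank at each (i,j), from the 5 conditions:

  R[1]: 0 | 1 | 1 | 1 | 1 | 1 | 1
  R[2]: 1 | 2 | 2 | 2 | 2 | 2 | 2
  R[3]: 1 | 2 | 2 | 2 | 3 | 3 | 3
  R[4]: 1 | 2 | 2 | 3 | 4 | 4 | 4
  R[5]: 1 | 2 | 3 | 4 | 5 | 5 | 5
  R[6]: 1 | 2 | 3 | 4 | 5 | 6 | 6
  R[7]: 1 | 2 | 3 | 4 | 5 | 6 | 7

reading off 1-entries of Δ²R: w = (2, 1, 5, 4, 3, 6, 7).

D(w) has 4 cells with 3 SE-corners; essential set:

[(1, 1, 0), (3, 4, 2), (4, 3, 2)]


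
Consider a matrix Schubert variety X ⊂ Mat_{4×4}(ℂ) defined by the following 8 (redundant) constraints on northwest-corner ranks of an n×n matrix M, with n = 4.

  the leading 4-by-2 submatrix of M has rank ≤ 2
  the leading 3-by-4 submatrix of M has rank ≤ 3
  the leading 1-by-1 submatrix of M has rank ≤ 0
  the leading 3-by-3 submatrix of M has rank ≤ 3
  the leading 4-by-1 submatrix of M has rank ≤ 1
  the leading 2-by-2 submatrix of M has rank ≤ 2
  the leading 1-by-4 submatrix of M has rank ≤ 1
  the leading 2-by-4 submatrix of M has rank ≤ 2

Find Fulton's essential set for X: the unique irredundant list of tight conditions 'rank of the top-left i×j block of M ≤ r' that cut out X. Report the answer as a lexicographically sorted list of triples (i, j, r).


Reconstructing r_w from the 8 given conditions:

  R[1]: 0 | 1 | 1 | 1
  R[2]: 1 | 2 | 2 | 2
  R[3]: 1 | 2 | 3 | 3
  R[4]: 1 | 2 | 3 | 4

so w = (2, 1, 3, 4).

Fulton essential set (the sole Rothe cell):

[(1, 1, 0)]


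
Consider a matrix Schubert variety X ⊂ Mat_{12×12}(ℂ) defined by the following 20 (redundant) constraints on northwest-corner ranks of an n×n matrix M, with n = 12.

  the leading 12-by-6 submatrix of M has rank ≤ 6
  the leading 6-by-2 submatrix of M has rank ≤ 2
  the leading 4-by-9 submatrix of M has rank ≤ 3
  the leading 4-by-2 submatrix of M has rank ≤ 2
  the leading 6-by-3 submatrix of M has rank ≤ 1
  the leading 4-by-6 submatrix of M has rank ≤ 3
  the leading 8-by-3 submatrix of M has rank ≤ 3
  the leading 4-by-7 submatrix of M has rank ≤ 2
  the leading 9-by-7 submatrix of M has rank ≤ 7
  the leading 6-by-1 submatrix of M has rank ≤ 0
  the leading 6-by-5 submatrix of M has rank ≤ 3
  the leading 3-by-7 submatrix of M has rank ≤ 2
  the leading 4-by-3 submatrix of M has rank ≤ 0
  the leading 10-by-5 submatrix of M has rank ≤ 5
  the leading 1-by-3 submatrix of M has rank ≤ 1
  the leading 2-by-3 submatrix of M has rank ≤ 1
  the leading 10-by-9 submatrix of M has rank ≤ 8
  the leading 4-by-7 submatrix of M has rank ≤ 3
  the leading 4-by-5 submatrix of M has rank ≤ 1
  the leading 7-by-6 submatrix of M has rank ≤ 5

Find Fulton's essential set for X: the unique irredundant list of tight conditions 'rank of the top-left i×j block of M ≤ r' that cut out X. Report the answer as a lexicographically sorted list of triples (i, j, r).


The tightest implied rank at each (i,j), from the 20 conditions:

  0 | 0 | 0 | 1 | 1 | 1 | 1 | 1 | 1 | 1 | 1 | 1
  0 | 0 | 0 | 1 | 1 | 2 | 2 | 2 | 2 | 2 | 2 | 2
  0 | 0 | 0 | 1 | 1 | 2 | 2 | 3 | 3 | 3 | 3 | 3
  0 | 0 | 0 | 1 | 1 | 2 | 2 | 3 | 3 | 4 | 4 | 4
  0 | 1 | 1 | 2 | 2 | 3 | 3 | 4 | 4 | 5 | 5 | 5
  0 | 1 | 1 | 2 | 3 | 4 | 4 | 5 | 5 | 6 | 6 | 6
  1 | 2 | 2 | 3 | 4 | 5 | 5 | 6 | 6 | 7 | 7 | 7
  1 | 2 | 3 | 4 | 5 | 6 | 6 | 7 | 7 | 8 | 8 | 8
  1 | 2 | 3 | 4 | 5 | 6 | 7 | 8 | 8 | 9 | 9 | 9
  1 | 2 | 3 | 4 | 5 | 6 | 7 | 8 | 8 | 9 | 10 | 10
  1 | 2 | 3 | 4 | 5 | 6 | 7 | 8 | 9 | 10 | 11 | 11
  1 | 2 | 3 | 4 | 5 | 6 | 7 | 8 | 9 | 10 | 11 | 12

the unique w with this rank table is (4, 6, 8, 10, 2, 5, 1, 3, 7, 11, 9, 12).

7 SE-corners of the 22-cell Rothe diagram give Ess(w):

[(4, 3, 0), (4, 5, 1), (4, 7, 2), (4, 9, 3), (6, 1, 0), (6, 3, 1), (10, 9, 8)]


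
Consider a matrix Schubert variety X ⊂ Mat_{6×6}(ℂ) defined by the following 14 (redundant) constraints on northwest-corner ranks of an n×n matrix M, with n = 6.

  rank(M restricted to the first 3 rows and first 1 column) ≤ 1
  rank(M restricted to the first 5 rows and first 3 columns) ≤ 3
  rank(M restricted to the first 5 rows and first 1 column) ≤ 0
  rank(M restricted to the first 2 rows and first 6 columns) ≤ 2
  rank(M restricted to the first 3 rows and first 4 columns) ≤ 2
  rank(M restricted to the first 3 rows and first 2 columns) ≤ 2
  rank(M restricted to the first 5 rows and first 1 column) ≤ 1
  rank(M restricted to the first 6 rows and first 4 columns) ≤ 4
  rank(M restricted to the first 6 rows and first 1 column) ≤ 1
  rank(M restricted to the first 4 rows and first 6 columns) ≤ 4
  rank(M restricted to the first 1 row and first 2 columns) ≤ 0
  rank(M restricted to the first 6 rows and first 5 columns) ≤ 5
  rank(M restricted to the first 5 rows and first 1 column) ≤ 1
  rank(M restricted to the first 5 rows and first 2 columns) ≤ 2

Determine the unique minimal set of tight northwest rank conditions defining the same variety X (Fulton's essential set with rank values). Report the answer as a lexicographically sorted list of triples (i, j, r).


Computing R[i][j] = min implied NW-rank bound (n=6, 14 conditions):

  i=1: 0 | 0 | 1 | 1 | 1 | 1
  i=2: 0 | 1 | 2 | 2 | 2 | 2
  i=3: 0 | 1 | 2 | 2 | 3 | 3
  i=4: 0 | 1 | 2 | 3 | 4 | 4
  i=5: 0 | 1 | 2 | 3 | 4 | 5
  i=6: 1 | 2 | 3 | 4 | 5 | 6

giving w = (3, 2, 5, 4, 6, 1) via Δ²R.

D(w) has 7 cells with 3 SE-corners; essential set:

[(1, 2, 0), (3, 4, 2), (5, 1, 0)]


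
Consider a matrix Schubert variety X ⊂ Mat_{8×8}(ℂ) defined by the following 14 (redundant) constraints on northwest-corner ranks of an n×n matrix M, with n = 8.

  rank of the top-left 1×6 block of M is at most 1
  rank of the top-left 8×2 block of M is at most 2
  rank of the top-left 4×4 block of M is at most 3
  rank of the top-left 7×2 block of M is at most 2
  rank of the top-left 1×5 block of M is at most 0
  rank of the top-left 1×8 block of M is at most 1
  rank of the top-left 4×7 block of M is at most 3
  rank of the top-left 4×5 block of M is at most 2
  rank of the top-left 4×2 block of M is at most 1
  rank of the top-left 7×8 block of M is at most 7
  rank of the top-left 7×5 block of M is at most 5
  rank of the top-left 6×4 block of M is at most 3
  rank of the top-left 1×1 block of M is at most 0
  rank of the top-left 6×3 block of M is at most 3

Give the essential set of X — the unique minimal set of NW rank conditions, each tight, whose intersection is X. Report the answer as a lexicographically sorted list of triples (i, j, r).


Computing R[i][j] = min implied NW-rank bound (n=8, 14 conditions):

  0 | 0 | 0 | 0 | 0 | 1 | 1 | 1
  1 | 1 | 1 | 1 | 1 | 2 | 2 | 2
  1 | 1 | 2 | 2 | 2 | 3 | 3 | 3
  1 | 1 | 2 | 2 | 2 | 3 | 3 | 4
  1 | 2 | 3 | 3 | 3 | 4 | 4 | 5
  1 | 2 | 3 | 3 | 4 | 5 | 5 | 6
  1 | 2 | 3 | 4 | 5 | 6 | 6 | 7
  1 | 2 | 3 | 4 | 5 | 6 | 7 | 8

reading off 1-entries of Δ²R: w = (6, 1, 3, 8, 2, 5, 4, 7).

Fulton essential set (5 of the 11 Rothe cells):

[(1, 5, 0), (4, 2, 1), (4, 5, 2), (4, 7, 3), (6, 4, 3)]


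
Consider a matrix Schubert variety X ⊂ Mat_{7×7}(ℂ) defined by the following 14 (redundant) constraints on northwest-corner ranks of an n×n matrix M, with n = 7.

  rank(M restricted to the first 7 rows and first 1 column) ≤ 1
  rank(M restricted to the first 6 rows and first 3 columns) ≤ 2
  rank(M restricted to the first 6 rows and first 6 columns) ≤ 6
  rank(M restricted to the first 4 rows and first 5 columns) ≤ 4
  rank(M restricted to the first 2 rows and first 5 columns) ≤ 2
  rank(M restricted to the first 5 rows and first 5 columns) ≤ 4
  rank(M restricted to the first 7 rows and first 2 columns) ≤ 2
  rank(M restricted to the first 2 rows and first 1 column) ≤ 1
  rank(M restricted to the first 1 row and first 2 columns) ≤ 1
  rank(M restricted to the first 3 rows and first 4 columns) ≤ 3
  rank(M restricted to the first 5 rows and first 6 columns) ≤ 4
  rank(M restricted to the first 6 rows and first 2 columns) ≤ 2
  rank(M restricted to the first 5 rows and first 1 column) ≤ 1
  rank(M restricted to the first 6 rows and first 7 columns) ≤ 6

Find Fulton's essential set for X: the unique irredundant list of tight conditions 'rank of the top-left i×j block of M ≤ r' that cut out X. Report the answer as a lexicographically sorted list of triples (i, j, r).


Reconstructing r_w from the 14 given conditions:

  R[1]: 1  1  1  1  1  1  1
  R[2]: 1  2  2  2  2  2  2
  R[3]: 1  2  2  3  3  3  3
  R[4]: 1  2  2  3  4  4  4
  R[5]: 1  2  2  3  4  4  5
  R[6]: 1  2  2  3  4  5  6
  R[7]: 1  2  3  4  5  6  7

second differences of R give the permutation w = (1, 2, 4, 5, 7, 6, 3).

Fulton essential set (2 of the 5 Rothe cells):

[(5, 6, 4), (6, 3, 2)]


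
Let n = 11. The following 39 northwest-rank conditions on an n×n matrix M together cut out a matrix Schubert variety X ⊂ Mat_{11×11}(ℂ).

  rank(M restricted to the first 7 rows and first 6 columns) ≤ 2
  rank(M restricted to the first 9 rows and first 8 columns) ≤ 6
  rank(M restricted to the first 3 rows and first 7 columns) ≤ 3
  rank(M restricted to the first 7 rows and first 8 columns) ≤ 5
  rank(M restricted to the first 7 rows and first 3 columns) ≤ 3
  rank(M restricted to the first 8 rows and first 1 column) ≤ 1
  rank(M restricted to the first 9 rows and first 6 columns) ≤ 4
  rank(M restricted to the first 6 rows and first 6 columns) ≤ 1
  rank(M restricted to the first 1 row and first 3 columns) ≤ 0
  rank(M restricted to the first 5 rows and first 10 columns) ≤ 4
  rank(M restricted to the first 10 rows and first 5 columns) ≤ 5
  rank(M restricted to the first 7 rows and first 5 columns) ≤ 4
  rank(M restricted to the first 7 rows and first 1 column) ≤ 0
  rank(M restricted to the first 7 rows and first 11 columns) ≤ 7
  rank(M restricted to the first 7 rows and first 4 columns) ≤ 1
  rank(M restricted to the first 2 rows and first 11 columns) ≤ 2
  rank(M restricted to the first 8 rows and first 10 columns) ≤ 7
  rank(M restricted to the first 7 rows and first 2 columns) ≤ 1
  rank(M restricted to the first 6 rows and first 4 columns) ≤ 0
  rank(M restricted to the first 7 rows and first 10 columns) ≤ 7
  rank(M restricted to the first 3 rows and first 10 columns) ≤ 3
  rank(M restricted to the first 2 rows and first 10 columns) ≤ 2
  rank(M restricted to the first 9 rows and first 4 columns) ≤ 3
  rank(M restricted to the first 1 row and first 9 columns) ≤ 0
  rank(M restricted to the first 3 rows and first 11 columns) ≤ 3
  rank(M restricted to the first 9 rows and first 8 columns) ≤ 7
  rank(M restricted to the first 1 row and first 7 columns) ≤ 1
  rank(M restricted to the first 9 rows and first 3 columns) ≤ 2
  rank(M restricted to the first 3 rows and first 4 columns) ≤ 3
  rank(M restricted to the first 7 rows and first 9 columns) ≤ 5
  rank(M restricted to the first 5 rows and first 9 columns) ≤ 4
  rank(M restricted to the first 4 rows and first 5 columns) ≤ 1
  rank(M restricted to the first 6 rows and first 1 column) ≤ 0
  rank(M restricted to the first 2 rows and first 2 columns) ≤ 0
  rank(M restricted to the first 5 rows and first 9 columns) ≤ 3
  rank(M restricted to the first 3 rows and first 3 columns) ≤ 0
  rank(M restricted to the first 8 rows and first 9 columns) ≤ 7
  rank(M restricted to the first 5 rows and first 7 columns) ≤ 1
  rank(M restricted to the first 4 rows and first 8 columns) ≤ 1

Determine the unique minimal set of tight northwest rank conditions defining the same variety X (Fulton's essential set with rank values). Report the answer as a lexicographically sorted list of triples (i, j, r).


Rank table r_w(11×11) implied by the 39 constraints:

  row 1: 0 | 0 | 0 | 0 | 0 | 0 | 0 | 0 | 0 | 1 | 1
  row 2: 0 | 0 | 0 | 0 | 1 | 1 | 1 | 1 | 1 | 2 | 2
  row 3: 0 | 0 | 0 | 0 | 1 | 1 | 1 | 1 | 2 | 3 | 3
  row 4: 0 | 0 | 0 | 0 | 1 | 1 | 1 | 1 | 2 | 3 | 4
  row 5: 0 | 0 | 0 | 0 | 1 | 1 | 1 | 2 | 3 | 4 | 5
  row 6: 0 | 0 | 0 | 0 | 1 | 1 | 2 | 3 | 4 | 5 | 6
  row 7: 0 | 1 | 1 | 1 | 2 | 2 | 3 | 4 | 5 | 6 | 7
  row 8: 1 | 2 | 2 | 2 | 3 | 3 | 4 | 5 | 6 | 7 | 8
  row 9: 1 | 2 | 2 | 3 | 4 | 4 | 5 | 6 | 7 | 8 | 9
  row 10: 1 | 2 | 3 | 4 | 5 | 5 | 6 | 7 | 8 | 9 | 10
  row 11: 1 | 2 | 3 | 4 | 5 | 6 | 7 | 8 | 9 | 10 | 11

the unique w with this rank table is (10, 5, 9, 11, 8, 7, 2, 1, 4, 3, 6).

7 SE-corners of the 40-cell Rothe diagram give Ess(w):

[(1, 9, 0), (4, 8, 1), (5, 7, 1), (6, 4, 0), (6, 6, 1), (7, 1, 0), (9, 3, 2)]
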